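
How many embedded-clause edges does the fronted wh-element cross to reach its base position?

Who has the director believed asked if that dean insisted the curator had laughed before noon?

"who" is extracted from the subject of "asked".
Boundaries crossed, outermost first: [Ø] — 1 in total.

1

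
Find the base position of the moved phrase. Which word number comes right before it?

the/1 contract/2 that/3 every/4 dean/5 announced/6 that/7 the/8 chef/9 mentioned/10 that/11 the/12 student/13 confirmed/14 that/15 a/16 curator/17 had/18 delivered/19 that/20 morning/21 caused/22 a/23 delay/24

The displaced element is "the contract" (word 2).
It is linked across 3 clause boundaries (that → that → that).
It functions as the direct object of "delivered", so the gap sits immediately after word 19 ("delivered").
Base order: Every dean announced that the chef mentioned that the student confirmed that a curator had delivered the contract that morning.

19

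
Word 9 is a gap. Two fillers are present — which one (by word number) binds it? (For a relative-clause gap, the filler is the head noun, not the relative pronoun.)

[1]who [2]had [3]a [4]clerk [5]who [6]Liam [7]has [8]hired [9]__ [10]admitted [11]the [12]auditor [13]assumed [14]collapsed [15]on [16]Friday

The marked gap is inside the relative clause, the direct object of "hired".
Its filler is the head noun "clerk" (via "who"), at word 4.
(The other dependency links word 1 to a gap after word 13.)

4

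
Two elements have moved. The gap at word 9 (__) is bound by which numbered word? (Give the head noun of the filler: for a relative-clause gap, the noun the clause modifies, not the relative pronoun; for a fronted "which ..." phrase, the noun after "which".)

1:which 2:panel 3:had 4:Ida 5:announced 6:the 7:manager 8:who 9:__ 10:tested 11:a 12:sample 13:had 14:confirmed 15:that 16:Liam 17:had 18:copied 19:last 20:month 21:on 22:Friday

The marked gap is inside the relative clause, the subject of "tested".
Its filler is the head noun "manager" (via "who"), at word 7.
(The other dependency links word 2 to a gap after word 18.)

7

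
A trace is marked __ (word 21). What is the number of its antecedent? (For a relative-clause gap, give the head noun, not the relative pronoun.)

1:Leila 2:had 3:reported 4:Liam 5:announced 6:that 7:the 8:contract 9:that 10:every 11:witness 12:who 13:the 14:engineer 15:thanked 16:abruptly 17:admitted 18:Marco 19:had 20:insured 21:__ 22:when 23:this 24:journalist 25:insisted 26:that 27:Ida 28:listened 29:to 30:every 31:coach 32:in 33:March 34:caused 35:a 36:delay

The gap at 21 is the object of "insured", inside a relative clause.
The relative pronoun is "that" (word 9); it is bound by the head noun immediately before it.
Its filler is the head noun "contract", at word 8.

8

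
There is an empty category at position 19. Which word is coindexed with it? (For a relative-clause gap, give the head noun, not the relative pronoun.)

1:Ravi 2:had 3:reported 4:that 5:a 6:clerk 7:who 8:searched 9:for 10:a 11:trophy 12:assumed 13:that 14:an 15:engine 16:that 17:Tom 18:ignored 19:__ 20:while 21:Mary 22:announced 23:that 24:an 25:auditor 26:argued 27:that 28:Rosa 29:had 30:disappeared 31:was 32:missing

The gap at 19 is the object of "ignored", inside a relative clause.
The relative pronoun is "that" (word 16); it is bound by the head noun immediately before it.
Its filler is the head noun "engine", at word 15.

15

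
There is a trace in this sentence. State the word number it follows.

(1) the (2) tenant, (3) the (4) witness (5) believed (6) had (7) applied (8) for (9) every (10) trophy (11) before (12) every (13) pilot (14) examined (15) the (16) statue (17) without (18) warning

5

The displaced element is "the tenant" (word 2).
It is linked across 1 clause boundary (Ø).
It functions as the subject of "applied", so the gap sits immediately after word 5 ("believed").
Base order: The witness believed that the tenant had applied for every trophy before every pilot examined the statue without warning.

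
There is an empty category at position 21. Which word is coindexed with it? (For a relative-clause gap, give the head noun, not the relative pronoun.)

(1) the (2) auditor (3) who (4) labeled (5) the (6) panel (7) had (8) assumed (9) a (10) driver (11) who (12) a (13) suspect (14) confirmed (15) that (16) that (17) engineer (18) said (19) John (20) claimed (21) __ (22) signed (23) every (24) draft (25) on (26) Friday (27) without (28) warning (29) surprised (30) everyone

The gap at 21 is the subject of "signed", inside a relative clause.
The relative pronoun is "who" (word 11); it is bound by the head noun immediately before it.
Its filler is the head noun "driver", at word 10.

10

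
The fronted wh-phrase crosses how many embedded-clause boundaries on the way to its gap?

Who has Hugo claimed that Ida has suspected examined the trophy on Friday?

"who" is extracted from the subject of "examined".
Boundaries crossed, outermost first: [that], [Ø] — 2 in total.

2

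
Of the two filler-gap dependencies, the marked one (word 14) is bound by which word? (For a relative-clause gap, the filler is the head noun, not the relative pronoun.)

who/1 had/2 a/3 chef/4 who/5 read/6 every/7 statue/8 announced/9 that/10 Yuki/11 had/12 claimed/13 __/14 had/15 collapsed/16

The marked gap is the subject of "collapsed".
Its filler is the fronted wh-phrase "who", at word 1.
(The other dependency links word 4 to a gap after word 5.)

1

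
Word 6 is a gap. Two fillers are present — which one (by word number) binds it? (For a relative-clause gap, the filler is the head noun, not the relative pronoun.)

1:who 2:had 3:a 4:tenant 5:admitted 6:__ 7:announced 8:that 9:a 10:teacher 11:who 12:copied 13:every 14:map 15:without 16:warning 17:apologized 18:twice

1

The marked gap is the subject of "announced".
Its filler is the fronted wh-phrase "who", at word 1.
(The other dependency links word 10 to a gap after word 11.)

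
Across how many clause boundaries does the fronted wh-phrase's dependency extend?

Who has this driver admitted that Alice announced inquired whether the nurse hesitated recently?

"who" is extracted from the subject of "inquired".
Boundaries crossed, outermost first: [that], [Ø] — 2 in total.

2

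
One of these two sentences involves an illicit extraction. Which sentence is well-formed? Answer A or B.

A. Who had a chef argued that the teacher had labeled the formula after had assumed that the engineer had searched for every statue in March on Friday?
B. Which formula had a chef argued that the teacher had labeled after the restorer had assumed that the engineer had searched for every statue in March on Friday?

B

In A, the wh-phrase is extracted from inside an adjunct island (introduced by "after"), which blocks movement.
In B, the extraction path crosses only that-complement boundaries, which are transparent.
So B is grammatical.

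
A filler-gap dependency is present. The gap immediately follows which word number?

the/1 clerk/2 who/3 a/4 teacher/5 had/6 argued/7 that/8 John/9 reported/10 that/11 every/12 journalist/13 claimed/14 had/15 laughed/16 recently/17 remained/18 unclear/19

The displaced element is "the clerk" (word 2).
It is linked across 3 clause boundaries (that → that → Ø).
It functions as the subject of "laughed", so the gap sits immediately after word 14 ("claimed").
Base order: A teacher had argued that John reported that every journalist claimed that the clerk had laughed recently.

14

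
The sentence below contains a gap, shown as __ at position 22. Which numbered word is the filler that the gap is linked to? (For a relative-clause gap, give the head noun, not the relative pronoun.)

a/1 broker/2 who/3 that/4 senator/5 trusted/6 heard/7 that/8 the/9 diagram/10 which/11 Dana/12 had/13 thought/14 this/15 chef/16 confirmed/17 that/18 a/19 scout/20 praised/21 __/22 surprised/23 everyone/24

The gap at 22 is the object of "praised", inside a relative clause.
The relative pronoun is "which" (word 11); it is bound by the head noun immediately before it.
Its filler is the head noun "diagram", at word 10.

10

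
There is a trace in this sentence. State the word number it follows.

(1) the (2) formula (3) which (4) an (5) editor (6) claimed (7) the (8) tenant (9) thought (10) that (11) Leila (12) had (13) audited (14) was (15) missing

The displaced element is "the formula" (word 2).
It is linked across 2 clause boundaries (Ø → that).
It functions as the direct object of "audited", so the gap sits immediately after word 13 ("audited").
Base order: An editor claimed the tenant thought that Leila had audited the formula.

13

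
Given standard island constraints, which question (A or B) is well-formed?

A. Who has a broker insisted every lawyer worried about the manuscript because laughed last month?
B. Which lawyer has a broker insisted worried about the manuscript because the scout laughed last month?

In A, the wh-phrase is extracted from inside an adjunct island (introduced by "because"), which blocks movement.
In B, the extraction path crosses only that-complement boundaries, which are transparent.
So B is grammatical.

B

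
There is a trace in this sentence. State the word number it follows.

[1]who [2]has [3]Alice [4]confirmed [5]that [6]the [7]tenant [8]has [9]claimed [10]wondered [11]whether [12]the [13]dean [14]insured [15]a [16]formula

9

The displaced element is "who" (word 1).
It is linked across 2 clause boundaries (that → Ø).
It functions as the subject of "wondered", so the gap sits immediately after word 9 ("claimed").
Base order: Alice has confirmed that the tenant has claimed who wondered whether the dean insured a formula.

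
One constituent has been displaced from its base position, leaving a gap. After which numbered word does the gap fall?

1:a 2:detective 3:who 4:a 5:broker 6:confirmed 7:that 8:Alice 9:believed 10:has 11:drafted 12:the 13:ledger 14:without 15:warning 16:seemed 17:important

The displaced element is "a detective" (word 2).
It is linked across 2 clause boundaries (that → Ø).
It functions as the subject of "drafted", so the gap sits immediately after word 9 ("believed").
Base order: A broker confirmed that Alice believed a detective has drafted the ledger without warning.

9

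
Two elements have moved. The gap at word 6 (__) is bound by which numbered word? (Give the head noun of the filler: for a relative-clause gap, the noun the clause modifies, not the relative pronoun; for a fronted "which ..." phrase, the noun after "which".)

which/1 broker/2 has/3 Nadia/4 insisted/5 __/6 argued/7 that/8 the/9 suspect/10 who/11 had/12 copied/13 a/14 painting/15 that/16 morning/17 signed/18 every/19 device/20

The marked gap is the subject of "argued".
Its filler is the fronted wh-phrase "which broker", at word 2.
(The other dependency links word 10 to a gap after word 11.)

2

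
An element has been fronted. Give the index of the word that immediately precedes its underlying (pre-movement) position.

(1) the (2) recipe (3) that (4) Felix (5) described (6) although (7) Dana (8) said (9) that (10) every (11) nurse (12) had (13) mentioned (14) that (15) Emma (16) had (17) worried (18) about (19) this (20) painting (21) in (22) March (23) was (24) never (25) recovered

The displaced element is "the recipe" (word 2).
It functions as the direct object of "described", so the gap sits immediately after word 5 ("described").
Base order: Felix described the recipe although Dana said that every nurse had mentioned that Emma had worried about this painting in March.

5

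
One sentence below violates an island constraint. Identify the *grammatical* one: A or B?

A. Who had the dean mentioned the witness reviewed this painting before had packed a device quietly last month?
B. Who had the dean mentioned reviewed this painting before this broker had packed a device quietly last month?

In A, the wh-phrase is extracted from inside an adjunct island (introduced by "before"), which blocks movement.
In B, the extraction path crosses only that-complement boundaries, which are transparent.
So B is grammatical.

B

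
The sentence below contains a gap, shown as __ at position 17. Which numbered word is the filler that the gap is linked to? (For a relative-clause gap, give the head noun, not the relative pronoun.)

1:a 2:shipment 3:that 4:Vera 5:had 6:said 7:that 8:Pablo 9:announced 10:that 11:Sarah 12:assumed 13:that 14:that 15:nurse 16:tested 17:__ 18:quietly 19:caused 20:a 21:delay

The gap at 17 is the object of "tested", inside a relative clause.
The relative pronoun is "that" (word 3); it is bound by the head noun immediately before it.
Its filler is the head noun "shipment", at word 2.

2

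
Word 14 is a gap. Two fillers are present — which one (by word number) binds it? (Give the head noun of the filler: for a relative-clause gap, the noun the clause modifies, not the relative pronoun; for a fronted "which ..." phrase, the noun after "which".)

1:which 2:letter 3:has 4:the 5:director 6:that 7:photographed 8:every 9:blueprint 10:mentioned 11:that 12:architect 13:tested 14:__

The marked gap is the direct object of "tested".
Its filler is the fronted wh-phrase "which letter", at word 2.
(The other dependency links word 5 to a gap after word 6.)

2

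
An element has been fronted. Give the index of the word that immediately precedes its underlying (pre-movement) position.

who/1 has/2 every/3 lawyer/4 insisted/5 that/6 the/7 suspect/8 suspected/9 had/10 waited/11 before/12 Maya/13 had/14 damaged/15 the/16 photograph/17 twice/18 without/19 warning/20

9

The displaced element is "who" (word 1).
It is linked across 2 clause boundaries (that → Ø).
It functions as the subject of "waited", so the gap sits immediately after word 9 ("suspected").
Base order: Every lawyer has insisted that the suspect suspected that who had waited before Maya had damaged the photograph twice without warning.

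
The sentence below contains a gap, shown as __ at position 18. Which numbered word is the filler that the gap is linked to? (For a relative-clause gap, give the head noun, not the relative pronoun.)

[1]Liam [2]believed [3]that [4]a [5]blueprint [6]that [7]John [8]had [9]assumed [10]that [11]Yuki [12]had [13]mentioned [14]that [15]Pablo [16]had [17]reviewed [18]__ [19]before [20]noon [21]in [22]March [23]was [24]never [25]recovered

5

The gap at 18 is the object of "reviewed", inside a relative clause.
The relative pronoun is "that" (word 6); it is bound by the head noun immediately before it.
Its filler is the head noun "blueprint", at word 5.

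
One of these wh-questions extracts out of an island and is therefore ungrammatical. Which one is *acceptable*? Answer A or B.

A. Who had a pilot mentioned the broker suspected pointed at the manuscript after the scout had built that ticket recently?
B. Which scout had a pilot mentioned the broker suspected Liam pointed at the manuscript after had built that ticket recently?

In B, the wh-phrase is extracted from inside an adjunct island (introduced by "after"), which blocks movement.
In A, the extraction path crosses only that-complement boundaries, which are transparent.
So A is grammatical.

A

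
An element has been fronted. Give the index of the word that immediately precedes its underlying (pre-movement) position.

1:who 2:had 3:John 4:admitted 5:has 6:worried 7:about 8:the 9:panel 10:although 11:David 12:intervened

The displaced element is "who" (word 1).
It is linked across 1 clause boundary (Ø).
It functions as the subject of "worried", so the gap sits immediately after word 4 ("admitted").
Base order: John had admitted that who has worried about the panel although David intervened.

4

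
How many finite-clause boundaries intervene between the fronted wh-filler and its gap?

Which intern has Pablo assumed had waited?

"which intern" is extracted from the subject of "waited".
Boundaries crossed, outermost first: [Ø] — 1 in total.

1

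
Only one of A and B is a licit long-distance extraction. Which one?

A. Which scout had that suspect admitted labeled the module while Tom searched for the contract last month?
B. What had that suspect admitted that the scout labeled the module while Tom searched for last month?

A

In B, the wh-phrase is extracted from inside an adjunct island (introduced by "while"), which blocks movement.
In A, the extraction path crosses only that-complement boundaries, which are transparent.
So A is grammatical.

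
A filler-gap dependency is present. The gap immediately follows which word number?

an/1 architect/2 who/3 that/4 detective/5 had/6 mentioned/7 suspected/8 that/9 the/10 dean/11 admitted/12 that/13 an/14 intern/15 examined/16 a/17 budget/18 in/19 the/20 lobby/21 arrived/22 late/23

7

The displaced element is "an architect" (word 2).
It is linked across 1 clause boundary (Ø).
It functions as the subject of "suspected", so the gap sits immediately after word 7 ("mentioned").
Base order: That detective had mentioned an architect suspected that the dean admitted that an intern examined a budget in the lobby.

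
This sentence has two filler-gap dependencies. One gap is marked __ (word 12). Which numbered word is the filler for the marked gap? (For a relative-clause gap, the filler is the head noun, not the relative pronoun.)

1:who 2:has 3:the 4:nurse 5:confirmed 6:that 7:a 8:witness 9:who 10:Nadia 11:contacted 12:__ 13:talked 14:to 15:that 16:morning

The marked gap is inside the relative clause, the direct object of "contacted".
Its filler is the head noun "witness" (via "who"), at word 8.
(The other dependency links word 1 to a gap after word 14.)

8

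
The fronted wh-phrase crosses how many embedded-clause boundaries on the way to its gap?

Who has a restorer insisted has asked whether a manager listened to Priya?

"who" is extracted from the subject of "asked".
Boundaries crossed, outermost first: [Ø] — 1 in total.

1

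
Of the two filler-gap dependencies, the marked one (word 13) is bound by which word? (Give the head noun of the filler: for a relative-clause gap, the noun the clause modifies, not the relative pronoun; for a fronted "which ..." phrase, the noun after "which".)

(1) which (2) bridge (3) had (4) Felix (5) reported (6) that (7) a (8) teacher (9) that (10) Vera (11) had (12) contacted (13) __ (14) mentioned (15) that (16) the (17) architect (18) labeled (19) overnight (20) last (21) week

8

The marked gap is inside the relative clause, the direct object of "contacted".
Its filler is the head noun "teacher" (via "that"), at word 8.
(The other dependency links word 2 to a gap after word 18.)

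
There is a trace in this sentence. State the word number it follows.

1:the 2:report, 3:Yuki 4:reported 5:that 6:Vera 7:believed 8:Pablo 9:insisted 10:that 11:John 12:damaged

12

The displaced element is "the report" (word 2).
It is linked across 3 clause boundaries (that → Ø → that).
It functions as the direct object of "damaged", so the gap sits immediately after word 12 ("damaged").
Base order: Yuki reported that Vera believed Pablo insisted that John damaged the report.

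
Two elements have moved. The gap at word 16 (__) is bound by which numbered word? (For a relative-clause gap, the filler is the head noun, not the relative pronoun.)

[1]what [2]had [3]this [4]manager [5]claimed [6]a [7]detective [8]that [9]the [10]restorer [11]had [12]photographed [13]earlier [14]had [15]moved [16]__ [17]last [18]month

The marked gap is the direct object of "moved".
Its filler is the fronted wh-phrase "what", at word 1.
(The other dependency links word 7 to a gap after word 12.)

1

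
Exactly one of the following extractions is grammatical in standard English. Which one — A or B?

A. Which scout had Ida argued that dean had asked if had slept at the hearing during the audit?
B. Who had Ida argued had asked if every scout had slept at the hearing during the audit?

In A, the wh-phrase is extracted from inside a wh-island (introduced by "if"), which blocks movement.
In B, the extraction path crosses only that-complement boundaries, which are transparent.
So B is grammatical.

B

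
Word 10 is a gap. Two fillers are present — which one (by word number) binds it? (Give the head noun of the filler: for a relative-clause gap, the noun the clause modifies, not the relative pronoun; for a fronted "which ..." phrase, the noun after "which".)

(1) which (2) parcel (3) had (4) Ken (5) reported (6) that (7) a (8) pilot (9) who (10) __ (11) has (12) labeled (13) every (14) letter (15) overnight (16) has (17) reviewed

8

The marked gap is inside the relative clause, the subject of "labeled".
Its filler is the head noun "pilot" (via "who"), at word 8.
(The other dependency links word 2 to a gap after word 17.)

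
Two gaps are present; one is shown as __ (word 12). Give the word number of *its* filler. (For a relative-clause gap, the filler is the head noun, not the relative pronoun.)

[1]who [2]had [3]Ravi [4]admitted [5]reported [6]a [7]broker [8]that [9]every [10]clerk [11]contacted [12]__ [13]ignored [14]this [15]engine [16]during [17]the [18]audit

The marked gap is inside the relative clause, the direct object of "contacted".
Its filler is the head noun "broker" (via "that"), at word 7.
(The other dependency links word 1 to a gap after word 4.)

7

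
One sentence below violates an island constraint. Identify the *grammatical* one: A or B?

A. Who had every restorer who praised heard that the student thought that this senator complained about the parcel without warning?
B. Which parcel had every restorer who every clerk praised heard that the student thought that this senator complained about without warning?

In A, the wh-phrase is extracted from inside a complex-NP island (relative clause) (introduced by "who"), which blocks movement.
In B, the extraction path crosses only that-complement boundaries, which are transparent.
So B is grammatical.

B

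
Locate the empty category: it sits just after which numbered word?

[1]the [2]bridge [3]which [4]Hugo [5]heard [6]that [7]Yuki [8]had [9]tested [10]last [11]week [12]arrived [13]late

9

The displaced element is "the bridge" (word 2).
It is linked across 1 clause boundary (that).
It functions as the direct object of "tested", so the gap sits immediately after word 9 ("tested").
Base order: Hugo heard that Yuki had tested the bridge last week.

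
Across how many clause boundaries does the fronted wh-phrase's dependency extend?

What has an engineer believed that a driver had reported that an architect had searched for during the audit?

"what" is extracted from the PP object of "searched".
Boundaries crossed, outermost first: [that], [that] — 2 in total.

2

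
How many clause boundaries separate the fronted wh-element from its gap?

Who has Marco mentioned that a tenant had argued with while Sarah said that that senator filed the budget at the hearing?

1

"who" is extracted from the PP object of "argued".
Boundaries crossed, outermost first: [that] — 1 in total.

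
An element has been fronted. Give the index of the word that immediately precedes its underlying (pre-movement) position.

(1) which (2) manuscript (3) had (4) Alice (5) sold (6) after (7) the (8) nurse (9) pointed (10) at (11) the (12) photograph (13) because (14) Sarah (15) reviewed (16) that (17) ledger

The displaced element is "which manuscript" (word 2).
It functions as the direct object of "sold", so the gap sits immediately after word 5 ("sold").
Base order: Alice had sold which manuscript after the nurse pointed at the photograph because Sarah reviewed that ledger.

5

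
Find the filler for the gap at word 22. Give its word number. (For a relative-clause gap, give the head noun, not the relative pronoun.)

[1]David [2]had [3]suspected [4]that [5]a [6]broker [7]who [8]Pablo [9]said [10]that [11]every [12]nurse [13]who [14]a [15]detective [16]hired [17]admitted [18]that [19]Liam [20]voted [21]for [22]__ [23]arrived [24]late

The gap at 22 is the prepositional object of "voted", inside a relative clause.
The relative pronoun is "who" (word 7); it is bound by the head noun immediately before it.
Its filler is the head noun "broker", at word 6.

6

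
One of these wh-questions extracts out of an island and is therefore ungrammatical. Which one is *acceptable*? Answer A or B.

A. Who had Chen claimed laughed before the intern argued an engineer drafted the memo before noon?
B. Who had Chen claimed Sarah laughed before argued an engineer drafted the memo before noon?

A

In B, the wh-phrase is extracted from inside an adjunct island (introduced by "before"), which blocks movement.
In A, the extraction path crosses only that-complement boundaries, which are transparent.
So A is grammatical.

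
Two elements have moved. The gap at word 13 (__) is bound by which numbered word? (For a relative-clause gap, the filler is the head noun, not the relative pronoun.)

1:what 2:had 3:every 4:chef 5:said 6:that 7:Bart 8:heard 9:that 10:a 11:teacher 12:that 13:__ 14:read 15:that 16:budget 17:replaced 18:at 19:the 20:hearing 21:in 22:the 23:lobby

11

The marked gap is inside the relative clause, the subject of "read".
Its filler is the head noun "teacher" (via "that"), at word 11.
(The other dependency links word 1 to a gap after word 17.)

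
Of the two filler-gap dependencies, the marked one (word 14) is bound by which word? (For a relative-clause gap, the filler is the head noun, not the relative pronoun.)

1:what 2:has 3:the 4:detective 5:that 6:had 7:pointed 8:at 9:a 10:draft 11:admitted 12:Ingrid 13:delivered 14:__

1

The marked gap is the direct object of "delivered".
Its filler is the fronted wh-phrase "what", at word 1.
(The other dependency links word 4 to a gap after word 5.)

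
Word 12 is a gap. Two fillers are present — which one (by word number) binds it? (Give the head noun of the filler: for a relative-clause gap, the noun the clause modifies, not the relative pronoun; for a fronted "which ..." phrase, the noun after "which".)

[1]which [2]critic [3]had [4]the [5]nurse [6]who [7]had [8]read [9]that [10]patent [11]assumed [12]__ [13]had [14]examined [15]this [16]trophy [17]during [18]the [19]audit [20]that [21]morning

2

The marked gap is the subject of "examined".
Its filler is the fronted wh-phrase "which critic", at word 2.
(The other dependency links word 5 to a gap after word 6.)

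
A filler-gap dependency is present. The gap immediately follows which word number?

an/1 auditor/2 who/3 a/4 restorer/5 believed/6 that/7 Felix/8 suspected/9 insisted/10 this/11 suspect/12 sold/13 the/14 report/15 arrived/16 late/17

The displaced element is "an auditor" (word 2).
It is linked across 2 clause boundaries (that → Ø).
It functions as the subject of "insisted", so the gap sits immediately after word 9 ("suspected").
Base order: A restorer believed that Felix suspected that an auditor insisted this suspect sold the report.

9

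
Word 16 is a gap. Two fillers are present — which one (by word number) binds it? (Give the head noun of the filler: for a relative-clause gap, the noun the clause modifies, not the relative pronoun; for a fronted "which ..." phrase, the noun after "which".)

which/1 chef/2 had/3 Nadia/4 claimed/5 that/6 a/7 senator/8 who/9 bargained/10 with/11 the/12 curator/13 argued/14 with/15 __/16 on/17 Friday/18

2

The marked gap is the object of the preposition "with" of "argued".
Its filler is the fronted wh-phrase "which chef", at word 2.
(The other dependency links word 8 to a gap after word 9.)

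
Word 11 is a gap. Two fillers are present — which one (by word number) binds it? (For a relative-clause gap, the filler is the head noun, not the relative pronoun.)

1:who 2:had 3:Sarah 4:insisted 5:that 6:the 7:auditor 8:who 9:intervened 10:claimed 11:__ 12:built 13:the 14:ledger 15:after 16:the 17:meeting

The marked gap is the subject of "built".
Its filler is the fronted wh-phrase "who", at word 1.
(The other dependency links word 7 to a gap after word 8.)

1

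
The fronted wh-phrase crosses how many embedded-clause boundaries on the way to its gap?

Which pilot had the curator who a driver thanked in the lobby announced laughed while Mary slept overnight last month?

"which pilot" is extracted from the subject of "laughed".
Boundaries crossed, outermost first: [Ø] — 1 in total.

1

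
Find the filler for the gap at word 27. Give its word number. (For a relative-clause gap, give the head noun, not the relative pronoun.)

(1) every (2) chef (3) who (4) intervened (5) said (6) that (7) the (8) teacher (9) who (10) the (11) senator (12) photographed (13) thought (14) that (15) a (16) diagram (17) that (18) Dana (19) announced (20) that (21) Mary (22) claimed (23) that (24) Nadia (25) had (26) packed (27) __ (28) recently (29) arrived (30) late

16

The gap at 27 is the object of "packed", inside a relative clause.
The relative pronoun is "that" (word 17); it is bound by the head noun immediately before it.
Its filler is the head noun "diagram", at word 16.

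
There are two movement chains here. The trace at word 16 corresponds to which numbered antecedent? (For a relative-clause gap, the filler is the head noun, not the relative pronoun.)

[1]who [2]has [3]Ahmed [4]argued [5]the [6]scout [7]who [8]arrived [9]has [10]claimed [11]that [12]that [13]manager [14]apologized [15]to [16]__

The marked gap is the object of the preposition "to" of "apologized".
Its filler is the fronted wh-phrase "who", at word 1.
(The other dependency links word 6 to a gap after word 7.)

1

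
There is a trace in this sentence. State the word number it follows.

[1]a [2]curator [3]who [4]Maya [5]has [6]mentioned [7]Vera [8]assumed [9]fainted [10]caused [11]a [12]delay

8

The displaced element is "a curator" (word 2).
It is linked across 2 clause boundaries (Ø → Ø).
It functions as the subject of "fainted", so the gap sits immediately after word 8 ("assumed").
Base order: Maya has mentioned Vera assumed a curator fainted.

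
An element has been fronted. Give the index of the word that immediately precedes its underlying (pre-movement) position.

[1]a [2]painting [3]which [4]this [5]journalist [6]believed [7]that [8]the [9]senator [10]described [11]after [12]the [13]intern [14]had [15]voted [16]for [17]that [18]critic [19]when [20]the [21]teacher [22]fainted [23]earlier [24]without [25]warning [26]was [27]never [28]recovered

10

The displaced element is "a painting" (word 2).
It is linked across 1 clause boundary (that).
It functions as the direct object of "described", so the gap sits immediately after word 10 ("described").
Base order: This journalist believed that the senator described a painting after the intern had voted for that critic when the teacher fainted earlier without warning.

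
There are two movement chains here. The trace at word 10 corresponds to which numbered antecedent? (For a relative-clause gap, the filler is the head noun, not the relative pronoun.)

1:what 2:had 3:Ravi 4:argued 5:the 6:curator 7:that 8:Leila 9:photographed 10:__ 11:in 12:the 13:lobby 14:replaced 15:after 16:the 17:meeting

6

The marked gap is inside the relative clause, the direct object of "photographed".
Its filler is the head noun "curator" (via "that"), at word 6.
(The other dependency links word 1 to a gap after word 14.)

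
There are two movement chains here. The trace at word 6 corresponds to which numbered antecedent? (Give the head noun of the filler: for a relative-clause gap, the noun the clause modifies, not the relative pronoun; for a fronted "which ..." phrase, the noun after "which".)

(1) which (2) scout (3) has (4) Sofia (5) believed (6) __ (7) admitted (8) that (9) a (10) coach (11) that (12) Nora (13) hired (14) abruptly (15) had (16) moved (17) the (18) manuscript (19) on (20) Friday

2

The marked gap is the subject of "admitted".
Its filler is the fronted wh-phrase "which scout", at word 2.
(The other dependency links word 10 to a gap after word 13.)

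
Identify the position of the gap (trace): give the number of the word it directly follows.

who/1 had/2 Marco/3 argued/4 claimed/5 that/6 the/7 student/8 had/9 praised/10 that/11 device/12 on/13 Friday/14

The displaced element is "who" (word 1).
It is linked across 1 clause boundary (Ø).
It functions as the subject of "claimed", so the gap sits immediately after word 4 ("argued").
Base order: Marco had argued that who claimed that the student had praised that device on Friday.

4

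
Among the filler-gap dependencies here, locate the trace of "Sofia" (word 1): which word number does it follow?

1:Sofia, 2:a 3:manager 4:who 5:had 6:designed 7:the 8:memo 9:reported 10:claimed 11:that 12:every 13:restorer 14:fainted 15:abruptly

The displaced element is "Sofia" (word 1).
It is linked across 1 clause boundary (Ø).
It functions as the subject of "claimed", so the gap sits immediately after word 9 ("reported").
Base order: A manager who had designed the memo reported that Sofia claimed that every restorer fainted abruptly.

9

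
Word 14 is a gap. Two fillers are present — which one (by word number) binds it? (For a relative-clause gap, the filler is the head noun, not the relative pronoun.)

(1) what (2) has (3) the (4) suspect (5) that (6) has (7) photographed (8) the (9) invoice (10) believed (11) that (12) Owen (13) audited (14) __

The marked gap is the direct object of "audited".
Its filler is the fronted wh-phrase "what", at word 1.
(The other dependency links word 4 to a gap after word 5.)

1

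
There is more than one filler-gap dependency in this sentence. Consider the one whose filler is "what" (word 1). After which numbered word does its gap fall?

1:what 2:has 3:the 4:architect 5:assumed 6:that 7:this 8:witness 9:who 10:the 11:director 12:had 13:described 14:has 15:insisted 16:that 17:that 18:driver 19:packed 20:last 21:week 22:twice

19

The displaced element is "what" (word 1).
It is linked across 2 clause boundaries (that → that).
It functions as the direct object of "packed", so the gap sits immediately after word 19 ("packed").
Base order: The architect has assumed that this witness who the director had described has insisted that that driver packed what last week twice.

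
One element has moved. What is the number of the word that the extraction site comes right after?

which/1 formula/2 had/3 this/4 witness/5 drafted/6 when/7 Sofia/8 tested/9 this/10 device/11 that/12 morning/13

The displaced element is "which formula" (word 2).
It functions as the direct object of "drafted", so the gap sits immediately after word 6 ("drafted").
Base order: This witness had drafted which formula when Sofia tested this device that morning.

6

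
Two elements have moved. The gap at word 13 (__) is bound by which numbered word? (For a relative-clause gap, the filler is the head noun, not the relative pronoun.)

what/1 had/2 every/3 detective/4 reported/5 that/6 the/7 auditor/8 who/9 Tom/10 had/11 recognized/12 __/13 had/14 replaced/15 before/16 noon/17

8

The marked gap is inside the relative clause, the direct object of "recognized".
Its filler is the head noun "auditor" (via "who"), at word 8.
(The other dependency links word 1 to a gap after word 15.)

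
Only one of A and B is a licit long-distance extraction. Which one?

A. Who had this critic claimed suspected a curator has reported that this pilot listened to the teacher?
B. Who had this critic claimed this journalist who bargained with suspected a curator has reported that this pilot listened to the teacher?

A

In B, the wh-phrase is extracted from inside a complex-NP island (relative clause) (introduced by "who"), which blocks movement.
In A, the extraction path crosses only that-complement boundaries, which are transparent.
So A is grammatical.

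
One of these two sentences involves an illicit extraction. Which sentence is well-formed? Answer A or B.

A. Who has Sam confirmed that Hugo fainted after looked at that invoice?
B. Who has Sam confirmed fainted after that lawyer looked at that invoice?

In A, the wh-phrase is extracted from inside an adjunct island (introduced by "after"), which blocks movement.
In B, the extraction path crosses only that-complement boundaries, which are transparent.
So B is grammatical.

B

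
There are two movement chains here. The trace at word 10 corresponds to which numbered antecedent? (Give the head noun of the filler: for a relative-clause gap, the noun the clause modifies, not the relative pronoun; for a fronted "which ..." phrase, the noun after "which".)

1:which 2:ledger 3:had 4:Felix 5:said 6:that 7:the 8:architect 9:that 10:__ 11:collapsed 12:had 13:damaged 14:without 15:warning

The marked gap is inside the relative clause, the subject of "collapsed".
Its filler is the head noun "architect" (via "that"), at word 8.
(The other dependency links word 2 to a gap after word 13.)

8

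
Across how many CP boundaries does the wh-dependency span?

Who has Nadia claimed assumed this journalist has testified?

"who" is extracted from the subject of "assumed".
Boundaries crossed, outermost first: [Ø] — 1 in total.

1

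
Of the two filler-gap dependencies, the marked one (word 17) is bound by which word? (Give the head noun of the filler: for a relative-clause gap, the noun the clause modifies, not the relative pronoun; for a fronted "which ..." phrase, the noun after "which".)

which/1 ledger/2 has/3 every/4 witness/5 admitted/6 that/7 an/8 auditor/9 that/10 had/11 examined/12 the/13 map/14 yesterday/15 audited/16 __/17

2

The marked gap is the direct object of "audited".
Its filler is the fronted wh-phrase "which ledger", at word 2.
(The other dependency links word 9 to a gap after word 10.)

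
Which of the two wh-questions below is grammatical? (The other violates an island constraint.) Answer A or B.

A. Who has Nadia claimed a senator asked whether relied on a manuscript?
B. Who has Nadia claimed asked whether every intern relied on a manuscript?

B

In A, the wh-phrase is extracted from inside a wh-island (introduced by "whether"), which blocks movement.
In B, the extraction path crosses only that-complement boundaries, which are transparent.
So B is grammatical.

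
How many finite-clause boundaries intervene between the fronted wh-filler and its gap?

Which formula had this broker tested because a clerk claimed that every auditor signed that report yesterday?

0

"which formula" originates inside the matrix clause — no clause boundary is crossed.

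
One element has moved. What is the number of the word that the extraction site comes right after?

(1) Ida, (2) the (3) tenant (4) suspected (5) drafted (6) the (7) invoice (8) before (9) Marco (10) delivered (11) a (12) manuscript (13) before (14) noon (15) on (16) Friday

The displaced element is "Ida" (word 1).
It is linked across 1 clause boundary (Ø).
It functions as the subject of "drafted", so the gap sits immediately after word 4 ("suspected").
Base order: The tenant suspected that Ida drafted the invoice before Marco delivered a manuscript before noon on Friday.

4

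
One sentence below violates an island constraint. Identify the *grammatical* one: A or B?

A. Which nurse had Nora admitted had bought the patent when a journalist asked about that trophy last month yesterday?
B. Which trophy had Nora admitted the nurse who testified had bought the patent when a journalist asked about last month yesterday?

A

In B, the wh-phrase is extracted from inside an adjunct island (introduced by "when"), which blocks movement.
In A, the extraction path crosses only that-complement boundaries, which are transparent.
So A is grammatical.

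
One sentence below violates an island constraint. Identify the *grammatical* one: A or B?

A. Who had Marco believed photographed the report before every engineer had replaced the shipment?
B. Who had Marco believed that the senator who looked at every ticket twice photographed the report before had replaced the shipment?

A

In B, the wh-phrase is extracted from inside an adjunct island (introduced by "before"), which blocks movement.
In A, the extraction path crosses only that-complement boundaries, which are transparent.
So A is grammatical.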